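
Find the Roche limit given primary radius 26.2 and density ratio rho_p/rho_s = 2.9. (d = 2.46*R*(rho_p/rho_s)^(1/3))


d_Roche = 2.46 * 26.2 * 2.9^(1/3) = 91.9113

91.9113


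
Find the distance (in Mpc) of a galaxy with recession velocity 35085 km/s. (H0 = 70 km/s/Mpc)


d = v / H0 = 35085 / 70 = 501.2143

501.2143 Mpc


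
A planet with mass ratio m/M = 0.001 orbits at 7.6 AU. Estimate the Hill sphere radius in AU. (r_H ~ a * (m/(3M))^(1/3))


r_H = a * (m/3M)^(1/3) = 7.6 * (0.001/3)^(1/3) = 0.527

0.527 AU


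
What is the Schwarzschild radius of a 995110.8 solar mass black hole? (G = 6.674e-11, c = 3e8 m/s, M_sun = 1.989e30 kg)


M = 995110.8 * 1.989e30 kg = 1.979275381e+36 kg. rs = 2GM/c^2 = 2 * 6.674e-11 * 1.979275381e+36 / (3e8)^2 = 2.935e+09

2.935e+09 m


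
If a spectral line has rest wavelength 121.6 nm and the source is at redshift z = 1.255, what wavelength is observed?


lam_obs = lam_emit * (1 + z) = 121.6 * (1 + 1.255) = 274.208

274.208 nm


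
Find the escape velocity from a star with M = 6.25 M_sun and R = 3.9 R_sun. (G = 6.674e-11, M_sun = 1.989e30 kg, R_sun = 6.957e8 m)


M = 6.25 * 1.989e30 kg = 1.243125e+31 kg; R = 3.9 * 6.957e8 m = 2.71323e+09 m. v_esc = sqrt(2GM/R) = sqrt(2 * 6.674e-11 * 1.243125e+31 / 2.71323e+09) = 782027.8038

782027.8038 m/s


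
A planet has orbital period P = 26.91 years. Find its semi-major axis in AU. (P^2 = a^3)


a = P^(2/3) = 26.91^(2/3) = 8.98

8.98 AU


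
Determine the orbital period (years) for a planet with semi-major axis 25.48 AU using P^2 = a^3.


P = a^(3/2) = 25.48^1.5 = 128.6172

128.6172 years


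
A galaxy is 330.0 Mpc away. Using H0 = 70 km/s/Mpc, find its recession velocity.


v = H0 * d = 70 * 330.0 = 23100.0

23100.0 km/s


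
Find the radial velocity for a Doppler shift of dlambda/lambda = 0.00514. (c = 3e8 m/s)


v = (dlambda/lambda) * c = 0.00514 * 3e8 = 1.542e+06

1.542e+06 m/s


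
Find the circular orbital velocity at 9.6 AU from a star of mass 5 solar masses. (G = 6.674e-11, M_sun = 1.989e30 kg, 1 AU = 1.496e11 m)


v = sqrt(GM/r) = sqrt(6.674e-11 * 9.945e+30 / 1.436e+12) = 21497.8031

21497.8031 m/s


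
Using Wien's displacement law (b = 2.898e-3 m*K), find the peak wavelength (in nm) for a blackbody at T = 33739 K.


lam_max = b / T = 2.898e-3 / 33739 = 8.589e-08 m = 85.8947 nm

85.8947 nm


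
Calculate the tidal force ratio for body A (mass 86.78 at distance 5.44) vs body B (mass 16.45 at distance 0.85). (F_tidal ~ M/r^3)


Ratio = (M1/r1^3) / (M2/r2^3) = (86.78/5.44^3) / (16.45/0.85^3) = 0.0201

0.0201


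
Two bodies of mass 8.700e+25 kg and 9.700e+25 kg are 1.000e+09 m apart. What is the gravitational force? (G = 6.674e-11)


F = G*m1*m2/r^2 = 6.674e-11 * 8.700e+25 * 9.700e+25 / (1.000e+09)^2 = 6.674e-11 * 8.439e+51 / 1.000e+18 = 5.632e+23

5.632e+23 N


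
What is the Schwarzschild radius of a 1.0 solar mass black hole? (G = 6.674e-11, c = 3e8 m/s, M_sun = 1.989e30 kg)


M = 1.0 * 1.989e30 kg = 1.989e+30 kg. rs = 2GM/c^2 = 2 * 6.674e-11 * 1.989e+30 / (3e8)^2 = 2949.908

2949.908 m


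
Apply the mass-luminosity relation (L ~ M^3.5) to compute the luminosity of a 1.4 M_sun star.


L/L_sun = (M/M_sun)^3.5 = 1.4^3.5 = 3.2467

3.2467 L_sun


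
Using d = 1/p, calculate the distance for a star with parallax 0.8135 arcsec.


d = 1/p = 1/0.8135 = 1.2293

1.2293 pc


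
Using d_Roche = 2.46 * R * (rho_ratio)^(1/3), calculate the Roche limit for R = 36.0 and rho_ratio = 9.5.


d_Roche = 2.46 * 36.0 * 9.5^(1/3) = 187.5623

187.5623


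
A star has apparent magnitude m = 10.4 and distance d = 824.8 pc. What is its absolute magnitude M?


M = m - 5*log10(d) + 5 = 10.4 - 5*log10(824.8) + 5 = 0.8183

0.8183


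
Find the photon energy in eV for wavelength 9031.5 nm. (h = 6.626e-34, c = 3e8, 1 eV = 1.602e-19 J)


E = hc/lambda = 6.626e-34 * 3e8 / 9.031e-06 = 2.201e-20 J = 0.1374 eV

0.1374 eV


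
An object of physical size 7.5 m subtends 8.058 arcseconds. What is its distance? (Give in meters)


D = size / theta_rad, theta_rad = 8.058 * pi/(180*3600) = 3.907e-05, D = 191981.3908

191981.3908 m


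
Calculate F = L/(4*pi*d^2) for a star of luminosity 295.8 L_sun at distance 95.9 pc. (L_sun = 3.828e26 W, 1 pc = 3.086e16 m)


F = L / (4*pi*d^2) = 1.132e+29 / (4*pi*(2.959e+18)^2) = 1.029e-09

1.029e-09 W/m^2


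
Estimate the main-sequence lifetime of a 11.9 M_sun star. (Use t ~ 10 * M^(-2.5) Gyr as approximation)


t = 10 * M^(-2.5) = 10 * 11.9^(-2.5) = 0.0205

0.0205 Gyr


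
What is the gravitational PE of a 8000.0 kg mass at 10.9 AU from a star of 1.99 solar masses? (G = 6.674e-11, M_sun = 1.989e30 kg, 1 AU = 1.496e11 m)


M = 1.99 * 1.989e30 kg = 3.95811e+30 kg; r = 10.9 AU * 1.496e11 m/AU = 1.63064e+12 m. U = -GM*m/r = -(6.674e-11 * 3.95811e+30 * 8000.0) / 1.63064e+12 = -1.296e+12

-1.296e+12 J


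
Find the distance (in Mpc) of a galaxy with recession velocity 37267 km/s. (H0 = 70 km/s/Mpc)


d = v / H0 = 37267 / 70 = 532.3857

532.3857 Mpc


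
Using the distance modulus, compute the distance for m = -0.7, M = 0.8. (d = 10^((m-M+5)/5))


d = 10^((m - M + 5)/5) = 10^((-0.7 - 0.8 + 5)/5) = 5.0119

5.0119 pc


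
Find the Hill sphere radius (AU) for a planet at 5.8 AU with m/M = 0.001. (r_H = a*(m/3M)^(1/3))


r_H = a * (m/3M)^(1/3) = 5.8 * (0.001/3)^(1/3) = 0.4021

0.4021 AU


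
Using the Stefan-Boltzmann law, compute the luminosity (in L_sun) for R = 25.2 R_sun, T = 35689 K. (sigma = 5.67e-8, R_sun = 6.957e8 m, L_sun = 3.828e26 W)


R = 25.2 * 6.957e8 m = 1.753164e+10 m. L = 4*pi*R^2*sigma*T^4 = 4*pi*(1.753164e+10)^2 * 5.67e-8 * 35689^4 = 3.552839006e+32 W. L/L_sun = 3.552839006e+32 / 3.828e26 = 928118.8626

928118.8626 L_sun


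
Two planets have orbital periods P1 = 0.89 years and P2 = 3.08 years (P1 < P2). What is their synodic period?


1/P_syn = |1/P1 - 1/P2| = |1/0.89 - 1/3.08| => P_syn = 1.2517

1.2517 years


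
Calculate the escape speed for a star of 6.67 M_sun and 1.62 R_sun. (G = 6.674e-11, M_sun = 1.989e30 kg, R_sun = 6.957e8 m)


M = 6.67 * 1.989e30 kg = 1.326663e+31 kg; R = 1.62 * 6.957e8 m = 1.127034e+09 m. v_esc = sqrt(2GM/R) = sqrt(2 * 6.674e-11 * 1.326663e+31 / 1.127034e+09) = 1.253e+06

1.253e+06 m/s


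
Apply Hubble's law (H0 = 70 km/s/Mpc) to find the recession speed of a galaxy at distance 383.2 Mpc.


v = H0 * d = 70 * 383.2 = 26824.0

26824.0 km/s


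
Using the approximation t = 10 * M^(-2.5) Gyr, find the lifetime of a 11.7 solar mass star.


t = 10 * M^(-2.5) = 10 * 11.7^(-2.5) = 0.0214

0.0214 Gyr


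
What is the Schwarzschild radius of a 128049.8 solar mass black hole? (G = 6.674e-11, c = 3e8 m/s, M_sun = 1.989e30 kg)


M = 128049.8 * 1.989e30 kg = 2.546910522e+35 kg. rs = 2GM/c^2 = 2 * 6.674e-11 * 2.546910522e+35 / (3e8)^2 = 3.777e+08

3.777e+08 m


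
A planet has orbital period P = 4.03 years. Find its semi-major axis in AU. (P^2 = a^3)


a = P^(2/3) = 4.03^(2/3) = 2.5324

2.5324 AU


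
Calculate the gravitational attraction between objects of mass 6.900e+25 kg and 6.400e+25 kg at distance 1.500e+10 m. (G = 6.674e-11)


F = G*m1*m2/r^2 = 6.674e-11 * 6.900e+25 * 6.400e+25 / (1.500e+10)^2 = 6.674e-11 * 4.416e+51 / 2.250e+20 = 1.310e+21

1.310e+21 N


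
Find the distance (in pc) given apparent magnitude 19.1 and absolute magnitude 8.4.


d = 10^((m - M + 5)/5) = 10^((19.1 - 8.4 + 5)/5) = 1380.3843

1380.3843 pc


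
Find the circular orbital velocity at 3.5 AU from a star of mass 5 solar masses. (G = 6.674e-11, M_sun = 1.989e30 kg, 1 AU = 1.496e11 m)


v = sqrt(GM/r) = sqrt(6.674e-11 * 9.945e+30 / 5.236e+11) = 35603.7445

35603.7445 m/s


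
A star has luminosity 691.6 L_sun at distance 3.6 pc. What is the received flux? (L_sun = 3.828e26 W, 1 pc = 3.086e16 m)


F = L / (4*pi*d^2) = 2.647e+29 / (4*pi*(1.111e+17)^2) = 1.707e-06

1.707e-06 W/m^2


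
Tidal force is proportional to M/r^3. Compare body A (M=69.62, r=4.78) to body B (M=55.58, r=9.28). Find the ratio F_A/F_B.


Ratio = (M1/r1^3) / (M2/r2^3) = (69.62/4.78^3) / (55.58/9.28^3) = 9.1659

9.1659


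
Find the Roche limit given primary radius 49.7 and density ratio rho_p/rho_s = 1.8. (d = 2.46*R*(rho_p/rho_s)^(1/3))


d_Roche = 2.46 * 49.7 * 1.8^(1/3) = 148.7244

148.7244


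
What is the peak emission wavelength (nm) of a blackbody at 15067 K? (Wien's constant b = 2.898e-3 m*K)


lam_max = b / T = 2.898e-3 / 15067 = 1.923e-07 m = 192.3409 nm

192.3409 nm


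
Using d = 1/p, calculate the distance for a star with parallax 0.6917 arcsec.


d = 1/p = 1/0.6917 = 1.4457

1.4457 pc


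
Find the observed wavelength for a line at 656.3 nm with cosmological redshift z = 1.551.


lam_obs = lam_emit * (1 + z) = 656.3 * (1 + 1.551) = 1674.2213

1674.2213 nm


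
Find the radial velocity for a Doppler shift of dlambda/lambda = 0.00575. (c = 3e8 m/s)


v = (dlambda/lambda) * c = 0.00575 * 3e8 = 1.725e+06

1.725e+06 m/s


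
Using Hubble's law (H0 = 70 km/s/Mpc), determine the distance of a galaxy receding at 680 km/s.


d = v / H0 = 680 / 70 = 9.7143

9.7143 Mpc


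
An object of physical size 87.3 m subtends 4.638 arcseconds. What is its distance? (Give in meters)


D = size / theta_rad, theta_rad = 4.638 * pi/(180*3600) = 2.249e-05, D = 3.882e+06

3.882e+06 m


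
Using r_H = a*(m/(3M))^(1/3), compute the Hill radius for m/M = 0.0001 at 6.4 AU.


r_H = a * (m/3M)^(1/3) = 6.4 * (0.0001/3)^(1/3) = 0.206

0.206 AU


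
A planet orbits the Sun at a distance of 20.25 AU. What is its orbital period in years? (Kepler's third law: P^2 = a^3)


P = a^(3/2) = 20.25^1.5 = 91.125

91.125 years


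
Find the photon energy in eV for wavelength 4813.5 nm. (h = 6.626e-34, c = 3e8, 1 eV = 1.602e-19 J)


E = hc/lambda = 6.626e-34 * 3e8 / 4.814e-06 = 4.130e-20 J = 0.2578 eV

0.2578 eV


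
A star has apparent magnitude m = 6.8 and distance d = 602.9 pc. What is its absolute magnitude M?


M = m - 5*log10(d) + 5 = 6.8 - 5*log10(602.9) + 5 = -2.1012

-2.1012


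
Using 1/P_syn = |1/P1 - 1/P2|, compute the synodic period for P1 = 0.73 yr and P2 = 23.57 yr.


1/P_syn = |1/P1 - 1/P2| = |1/0.73 - 1/23.57| => P_syn = 0.7533

0.7533 years


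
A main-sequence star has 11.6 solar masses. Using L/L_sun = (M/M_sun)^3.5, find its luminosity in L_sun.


L/L_sun = (M/M_sun)^3.5 = 11.6^3.5 = 5316.2202

5316.2202 L_sun


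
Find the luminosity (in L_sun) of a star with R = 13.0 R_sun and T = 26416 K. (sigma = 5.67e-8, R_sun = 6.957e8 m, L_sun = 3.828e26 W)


R = 13.0 * 6.957e8 m = 9.0441e+09 m. L = 4*pi*R^2*sigma*T^4 = 4*pi*(9.0441e+09)^2 * 5.67e-8 * 26416^4 = 2.837865824e+31 W. L/L_sun = 2.837865824e+31 / 3.828e26 = 74134.4259

74134.4259 L_sun


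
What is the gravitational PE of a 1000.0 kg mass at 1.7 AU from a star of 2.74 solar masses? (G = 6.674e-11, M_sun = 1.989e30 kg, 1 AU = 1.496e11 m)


M = 2.74 * 1.989e30 kg = 5.44986e+30 kg; r = 1.7 AU * 1.496e11 m/AU = 2.5432e+11 m. U = -GM*m/r = -(6.674e-11 * 5.44986e+30 * 1000.0) / 2.5432e+11 = -1.430e+12

-1.430e+12 J


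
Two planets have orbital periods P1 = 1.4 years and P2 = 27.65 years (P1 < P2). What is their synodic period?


1/P_syn = |1/P1 - 1/P2| = |1/1.4 - 1/27.65| => P_syn = 1.4747

1.4747 years


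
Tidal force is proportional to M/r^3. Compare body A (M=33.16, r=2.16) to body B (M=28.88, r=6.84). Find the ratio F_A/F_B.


Ratio = (M1/r1^3) / (M2/r2^3) = (33.16/2.16^3) / (28.88/6.84^3) = 36.4606

36.4606


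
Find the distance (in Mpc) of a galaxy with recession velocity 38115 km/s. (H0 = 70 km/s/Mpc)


d = v / H0 = 38115 / 70 = 544.5

544.5 Mpc


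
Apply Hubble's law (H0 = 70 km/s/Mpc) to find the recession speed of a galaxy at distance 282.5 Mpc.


v = H0 * d = 70 * 282.5 = 19775.0

19775.0 km/s


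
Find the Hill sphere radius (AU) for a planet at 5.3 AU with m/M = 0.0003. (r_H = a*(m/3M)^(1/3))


r_H = a * (m/3M)^(1/3) = 5.3 * (0.0003/3)^(1/3) = 0.246

0.246 AU


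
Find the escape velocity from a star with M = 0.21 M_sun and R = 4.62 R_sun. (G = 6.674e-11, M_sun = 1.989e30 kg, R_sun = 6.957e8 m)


M = 0.21 * 1.989e30 kg = 4.1769e+29 kg; R = 4.62 * 6.957e8 m = 3.214134e+09 m. v_esc = sqrt(2GM/R) = sqrt(2 * 6.674e-11 * 4.1769e+29 / 3.214134e+09) = 131705.2686

131705.2686 m/s


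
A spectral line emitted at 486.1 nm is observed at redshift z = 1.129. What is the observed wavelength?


lam_obs = lam_emit * (1 + z) = 486.1 * (1 + 1.129) = 1034.9069

1034.9069 nm


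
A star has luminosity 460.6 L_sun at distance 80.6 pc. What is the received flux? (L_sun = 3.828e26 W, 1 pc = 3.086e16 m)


F = L / (4*pi*d^2) = 1.763e+29 / (4*pi*(2.487e+18)^2) = 2.268e-09

2.268e-09 W/m^2


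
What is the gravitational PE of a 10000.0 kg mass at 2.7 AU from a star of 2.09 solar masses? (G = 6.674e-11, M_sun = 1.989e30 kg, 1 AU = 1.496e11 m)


M = 2.09 * 1.989e30 kg = 4.15701e+30 kg; r = 2.7 AU * 1.496e11 m/AU = 4.0392e+11 m. U = -GM*m/r = -(6.674e-11 * 4.15701e+30 * 10000.0) / 4.0392e+11 = -6.869e+12

-6.869e+12 J


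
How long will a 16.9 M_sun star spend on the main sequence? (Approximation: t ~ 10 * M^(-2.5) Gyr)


t = 10 * M^(-2.5) = 10 * 16.9^(-2.5) = 0.0085

0.0085 Gyr


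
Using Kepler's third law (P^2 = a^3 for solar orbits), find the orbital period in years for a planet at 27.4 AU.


P = a^(3/2) = 27.4^1.5 = 143.4253

143.4253 years


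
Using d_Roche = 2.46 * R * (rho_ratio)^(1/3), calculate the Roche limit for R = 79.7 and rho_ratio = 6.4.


d_Roche = 2.46 * 79.7 * 6.4^(1/3) = 364.0157

364.0157


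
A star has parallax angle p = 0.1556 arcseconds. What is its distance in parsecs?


d = 1/p = 1/0.1556 = 6.4267

6.4267 pc


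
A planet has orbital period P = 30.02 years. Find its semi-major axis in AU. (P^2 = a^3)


a = P^(2/3) = 30.02^(2/3) = 9.6592

9.6592 AU


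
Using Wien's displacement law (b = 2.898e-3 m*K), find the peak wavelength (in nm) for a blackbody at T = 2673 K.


lam_max = b / T = 2.898e-3 / 2673 = 1.084e-06 m = 1084.1751 nm

1084.1751 nm


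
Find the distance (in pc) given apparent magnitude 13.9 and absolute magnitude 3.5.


d = 10^((m - M + 5)/5) = 10^((13.9 - 3.5 + 5)/5) = 1202.2644

1202.2644 pc


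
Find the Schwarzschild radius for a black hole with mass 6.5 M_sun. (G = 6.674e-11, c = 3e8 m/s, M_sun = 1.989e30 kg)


M = 6.5 * 1.989e30 kg = 1.29285e+31 kg. rs = 2GM/c^2 = 2 * 6.674e-11 * 1.29285e+31 / (3e8)^2 = 19174.402

19174.402 m


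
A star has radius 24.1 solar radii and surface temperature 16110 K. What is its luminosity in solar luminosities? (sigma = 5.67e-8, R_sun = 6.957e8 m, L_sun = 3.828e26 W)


R = 24.1 * 6.957e8 m = 1.676637e+10 m. L = 4*pi*R^2*sigma*T^4 = 4*pi*(1.676637e+10)^2 * 5.67e-8 * 16110^4 = 1.349128064e+31 W. L/L_sun = 1.349128064e+31 / 3.828e26 = 35243.6798

35243.6798 L_sun


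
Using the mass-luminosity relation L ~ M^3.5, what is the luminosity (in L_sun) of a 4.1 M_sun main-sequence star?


L/L_sun = (M/M_sun)^3.5 = 4.1^3.5 = 139.5544

139.5544 L_sun


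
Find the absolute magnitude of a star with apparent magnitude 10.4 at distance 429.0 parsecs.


M = m - 5*log10(d) + 5 = 10.4 - 5*log10(429.0) + 5 = 2.2377

2.2377


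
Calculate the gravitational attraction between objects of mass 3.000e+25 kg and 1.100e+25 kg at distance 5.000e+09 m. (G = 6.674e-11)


F = G*m1*m2/r^2 = 6.674e-11 * 3.000e+25 * 1.100e+25 / (5.000e+09)^2 = 6.674e-11 * 3.300e+50 / 2.500e+19 = 8.810e+20

8.810e+20 N


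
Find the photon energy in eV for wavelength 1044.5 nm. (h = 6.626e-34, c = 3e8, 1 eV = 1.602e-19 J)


E = hc/lambda = 6.626e-34 * 3e8 / 1.045e-06 = 1.903e-19 J = 1.188 eV

1.188 eV


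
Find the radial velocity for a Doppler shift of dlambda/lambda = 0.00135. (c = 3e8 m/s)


v = (dlambda/lambda) * c = 0.00135 * 3e8 = 405000.0

405000.0 m/s


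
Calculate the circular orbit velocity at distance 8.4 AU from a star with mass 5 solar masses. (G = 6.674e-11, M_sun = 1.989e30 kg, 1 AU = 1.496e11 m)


v = sqrt(GM/r) = sqrt(6.674e-11 * 9.945e+30 / 1.257e+12) = 22982.1183

22982.1183 m/s


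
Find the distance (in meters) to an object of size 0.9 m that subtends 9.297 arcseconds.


D = size / theta_rad, theta_rad = 9.297 * pi/(180*3600) = 4.507e-05, D = 19967.5514

19967.5514 m


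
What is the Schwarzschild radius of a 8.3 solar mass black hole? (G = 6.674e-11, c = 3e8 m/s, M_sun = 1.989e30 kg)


M = 8.3 * 1.989e30 kg = 1.65087e+31 kg. rs = 2GM/c^2 = 2 * 6.674e-11 * 1.65087e+31 / (3e8)^2 = 24484.2364

24484.2364 m


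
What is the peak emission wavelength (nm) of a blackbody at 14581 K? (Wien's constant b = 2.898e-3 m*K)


lam_max = b / T = 2.898e-3 / 14581 = 1.988e-07 m = 198.7518 nm

198.7518 nm


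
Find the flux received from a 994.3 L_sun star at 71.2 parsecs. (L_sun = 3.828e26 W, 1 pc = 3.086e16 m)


F = L / (4*pi*d^2) = 3.806e+29 / (4*pi*(2.197e+18)^2) = 6.274e-09

6.274e-09 W/m^2


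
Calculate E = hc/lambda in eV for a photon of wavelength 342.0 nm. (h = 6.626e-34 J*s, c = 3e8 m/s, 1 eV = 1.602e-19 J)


E = hc/lambda = 6.626e-34 * 3e8 / 3.420e-07 = 5.812e-19 J = 3.6281 eV

3.6281 eV


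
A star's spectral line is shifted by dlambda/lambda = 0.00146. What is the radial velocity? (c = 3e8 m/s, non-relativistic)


v = (dlambda/lambda) * c = 0.00146 * 3e8 = 438000.0

438000.0 m/s


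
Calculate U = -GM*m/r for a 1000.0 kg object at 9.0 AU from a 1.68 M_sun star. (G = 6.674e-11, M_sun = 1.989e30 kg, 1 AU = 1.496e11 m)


M = 1.68 * 1.989e30 kg = 3.34152e+30 kg; r = 9.0 AU * 1.496e11 m/AU = 1.3464e+12 m. U = -GM*m/r = -(6.674e-11 * 3.34152e+30 * 1000.0) / 1.3464e+12 = -1.656e+11

-1.656e+11 J


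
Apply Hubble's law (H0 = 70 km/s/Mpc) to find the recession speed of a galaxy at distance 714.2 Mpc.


v = H0 * d = 70 * 714.2 = 49994.0

49994.0 km/s


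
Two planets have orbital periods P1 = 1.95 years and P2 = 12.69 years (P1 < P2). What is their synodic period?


1/P_syn = |1/P1 - 1/P2| = |1/1.95 - 1/12.69| => P_syn = 2.3041

2.3041 years


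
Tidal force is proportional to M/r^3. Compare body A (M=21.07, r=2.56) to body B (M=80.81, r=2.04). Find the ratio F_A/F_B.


Ratio = (M1/r1^3) / (M2/r2^3) = (21.07/2.56^3) / (80.81/2.04^3) = 0.1319

0.1319


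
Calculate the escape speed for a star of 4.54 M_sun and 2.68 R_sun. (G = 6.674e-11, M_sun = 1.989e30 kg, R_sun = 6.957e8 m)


M = 4.54 * 1.989e30 kg = 9.03006e+30 kg; R = 2.68 * 6.957e8 m = 1.864476e+09 m. v_esc = sqrt(2GM/R) = sqrt(2 * 6.674e-11 * 9.03006e+30 / 1.864476e+09) = 804035.1187

804035.1187 m/s


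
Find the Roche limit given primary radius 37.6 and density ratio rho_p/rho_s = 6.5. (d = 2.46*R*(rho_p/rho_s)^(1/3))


d_Roche = 2.46 * 37.6 * 6.5^(1/3) = 172.6212

172.6212


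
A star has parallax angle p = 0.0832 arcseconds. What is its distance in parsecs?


d = 1/p = 1/0.0832 = 12.0192

12.0192 pc


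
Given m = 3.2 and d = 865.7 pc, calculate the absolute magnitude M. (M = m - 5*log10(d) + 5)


M = m - 5*log10(d) + 5 = 3.2 - 5*log10(865.7) + 5 = -6.4868

-6.4868


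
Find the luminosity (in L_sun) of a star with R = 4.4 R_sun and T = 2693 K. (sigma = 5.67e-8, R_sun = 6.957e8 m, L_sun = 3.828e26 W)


R = 4.4 * 6.957e8 m = 3.06108e+09 m. L = 4*pi*R^2*sigma*T^4 = 4*pi*(3.06108e+09)^2 * 5.67e-8 * 2693^4 = 3.511459763e+26 W. L/L_sun = 3.511459763e+26 / 3.828e26 = 0.9173

0.9173 L_sun


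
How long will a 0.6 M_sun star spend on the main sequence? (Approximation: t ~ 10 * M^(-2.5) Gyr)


t = 10 * M^(-2.5) = 10 * 0.6^(-2.5) = 35.861

35.861 Gyr


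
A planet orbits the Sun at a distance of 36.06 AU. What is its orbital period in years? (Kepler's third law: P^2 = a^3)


P = a^(3/2) = 36.06^1.5 = 216.5402

216.5402 years


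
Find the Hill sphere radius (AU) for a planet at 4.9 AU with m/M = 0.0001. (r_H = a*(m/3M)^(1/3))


r_H = a * (m/3M)^(1/3) = 4.9 * (0.0001/3)^(1/3) = 0.1577

0.1577 AU


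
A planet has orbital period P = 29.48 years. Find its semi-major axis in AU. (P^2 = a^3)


a = P^(2/3) = 29.48^(2/3) = 9.543

9.543 AU


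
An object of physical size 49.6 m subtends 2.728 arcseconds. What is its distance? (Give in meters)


D = size / theta_rad, theta_rad = 2.728 * pi/(180*3600) = 1.323e-05, D = 3.750e+06

3.750e+06 m


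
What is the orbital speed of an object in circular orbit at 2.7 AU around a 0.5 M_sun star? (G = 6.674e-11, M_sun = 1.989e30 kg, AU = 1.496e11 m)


v = sqrt(GM/r) = sqrt(6.674e-11 * 9.945e+29 / 4.039e+11) = 12818.8131

12818.8131 m/s


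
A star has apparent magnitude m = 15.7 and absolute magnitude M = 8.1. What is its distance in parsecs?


d = 10^((m - M + 5)/5) = 10^((15.7 - 8.1 + 5)/5) = 331.1311

331.1311 pc


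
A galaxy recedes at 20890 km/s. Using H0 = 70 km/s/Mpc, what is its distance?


d = v / H0 = 20890 / 70 = 298.4286

298.4286 Mpc


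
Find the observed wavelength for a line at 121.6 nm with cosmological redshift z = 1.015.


lam_obs = lam_emit * (1 + z) = 121.6 * (1 + 1.015) = 245.024

245.024 nm


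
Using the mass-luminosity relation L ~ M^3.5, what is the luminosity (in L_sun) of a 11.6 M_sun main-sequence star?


L/L_sun = (M/M_sun)^3.5 = 11.6^3.5 = 5316.2202

5316.2202 L_sun


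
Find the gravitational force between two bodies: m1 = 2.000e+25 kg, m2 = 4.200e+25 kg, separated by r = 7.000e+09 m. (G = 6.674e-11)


F = G*m1*m2/r^2 = 6.674e-11 * 2.000e+25 * 4.200e+25 / (7.000e+09)^2 = 6.674e-11 * 8.400e+50 / 4.900e+19 = 1.144e+21

1.144e+21 N


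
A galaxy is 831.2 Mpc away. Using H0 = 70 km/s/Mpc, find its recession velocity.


v = H0 * d = 70 * 831.2 = 58184.0

58184.0 km/s


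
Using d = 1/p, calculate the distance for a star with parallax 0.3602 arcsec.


d = 1/p = 1/0.3602 = 2.7762

2.7762 pc


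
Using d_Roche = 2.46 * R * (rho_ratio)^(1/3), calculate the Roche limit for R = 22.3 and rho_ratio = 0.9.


d_Roche = 2.46 * 22.3 * 0.9^(1/3) = 52.9648

52.9648


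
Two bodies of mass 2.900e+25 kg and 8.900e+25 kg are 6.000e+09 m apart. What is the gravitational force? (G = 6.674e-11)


F = G*m1*m2/r^2 = 6.674e-11 * 2.900e+25 * 8.900e+25 / (6.000e+09)^2 = 6.674e-11 * 2.581e+51 / 3.600e+19 = 4.785e+21

4.785e+21 N


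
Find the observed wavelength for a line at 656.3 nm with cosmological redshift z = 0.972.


lam_obs = lam_emit * (1 + z) = 656.3 * (1 + 0.972) = 1294.2236

1294.2236 nm


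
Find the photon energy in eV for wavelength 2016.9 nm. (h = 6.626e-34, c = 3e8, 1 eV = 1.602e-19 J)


E = hc/lambda = 6.626e-34 * 3e8 / 2.017e-06 = 9.856e-20 J = 0.6152 eV

0.6152 eV


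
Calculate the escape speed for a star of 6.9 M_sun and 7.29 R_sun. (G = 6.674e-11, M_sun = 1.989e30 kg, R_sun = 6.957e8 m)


M = 6.9 * 1.989e30 kg = 1.37241e+31 kg; R = 7.29 * 6.957e8 m = 5.071653e+09 m. v_esc = sqrt(2GM/R) = sqrt(2 * 6.674e-11 * 1.37241e+31 / 5.071653e+09) = 601001.1044

601001.1044 m/s


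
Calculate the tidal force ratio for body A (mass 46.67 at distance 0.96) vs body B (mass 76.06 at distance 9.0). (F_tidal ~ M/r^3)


Ratio = (M1/r1^3) / (M2/r2^3) = (46.67/0.96^3) / (76.06/9.0^3) = 505.5863

505.5863


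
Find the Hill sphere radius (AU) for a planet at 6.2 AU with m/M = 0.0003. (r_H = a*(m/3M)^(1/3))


r_H = a * (m/3M)^(1/3) = 6.2 * (0.0003/3)^(1/3) = 0.2878

0.2878 AU


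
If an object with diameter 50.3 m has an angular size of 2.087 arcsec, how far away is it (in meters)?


D = size / theta_rad, theta_rad = 2.087 * pi/(180*3600) = 1.012e-05, D = 4.971e+06

4.971e+06 m


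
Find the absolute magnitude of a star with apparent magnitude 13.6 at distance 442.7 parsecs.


M = m - 5*log10(d) + 5 = 13.6 - 5*log10(442.7) + 5 = 5.3695

5.3695


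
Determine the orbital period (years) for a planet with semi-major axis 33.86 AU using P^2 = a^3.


P = a^(3/2) = 33.86^1.5 = 197.0291

197.0291 years


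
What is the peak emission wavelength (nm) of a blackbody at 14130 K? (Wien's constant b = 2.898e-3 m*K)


lam_max = b / T = 2.898e-3 / 14130 = 2.051e-07 m = 205.0955 nm

205.0955 nm


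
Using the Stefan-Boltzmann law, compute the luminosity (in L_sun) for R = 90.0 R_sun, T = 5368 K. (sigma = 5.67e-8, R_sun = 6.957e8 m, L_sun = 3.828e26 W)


R = 90.0 * 6.957e8 m = 6.2613e+10 m. L = 4*pi*R^2*sigma*T^4 = 4*pi*(6.2613e+10)^2 * 5.67e-8 * 5368^4 = 2.31938037e+30 W. L/L_sun = 2.31938037e+30 / 3.828e26 = 6058.9874

6058.9874 L_sun


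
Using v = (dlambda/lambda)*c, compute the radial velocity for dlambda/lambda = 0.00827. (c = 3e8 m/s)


v = (dlambda/lambda) * c = 0.00827 * 3e8 = 2.481e+06

2.481e+06 m/s


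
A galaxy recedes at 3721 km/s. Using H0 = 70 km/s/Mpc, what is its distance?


d = v / H0 = 3721 / 70 = 53.1571

53.1571 Mpc


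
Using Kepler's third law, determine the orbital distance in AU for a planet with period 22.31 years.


a = P^(2/3) = 22.31^(2/3) = 7.925

7.925 AU


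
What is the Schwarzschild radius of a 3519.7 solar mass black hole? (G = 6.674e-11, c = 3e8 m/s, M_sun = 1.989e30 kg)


M = 3519.7 * 1.989e30 kg = 7.0006833e+33 kg. rs = 2GM/c^2 = 2 * 6.674e-11 * 7.0006833e+33 / (3e8)^2 = 1.038e+07

1.038e+07 m


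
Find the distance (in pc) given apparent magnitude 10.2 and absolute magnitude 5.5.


d = 10^((m - M + 5)/5) = 10^((10.2 - 5.5 + 5)/5) = 87.0964

87.0964 pc


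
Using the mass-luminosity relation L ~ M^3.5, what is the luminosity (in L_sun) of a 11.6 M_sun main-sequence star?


L/L_sun = (M/M_sun)^3.5 = 11.6^3.5 = 5316.2202

5316.2202 L_sun


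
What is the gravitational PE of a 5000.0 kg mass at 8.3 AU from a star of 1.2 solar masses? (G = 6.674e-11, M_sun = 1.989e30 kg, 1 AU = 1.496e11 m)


M = 1.2 * 1.989e30 kg = 2.3868e+30 kg; r = 8.3 AU * 1.496e11 m/AU = 1.24168e+12 m. U = -GM*m/r = -(6.674e-11 * 2.3868e+30 * 5000.0) / 1.24168e+12 = -6.414e+11

-6.414e+11 J


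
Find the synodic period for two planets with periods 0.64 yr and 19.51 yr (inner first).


1/P_syn = |1/P1 - 1/P2| = |1/0.64 - 1/19.51| => P_syn = 0.6617

0.6617 years


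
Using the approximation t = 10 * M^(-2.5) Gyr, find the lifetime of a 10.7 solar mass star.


t = 10 * M^(-2.5) = 10 * 10.7^(-2.5) = 0.0267

0.0267 Gyr


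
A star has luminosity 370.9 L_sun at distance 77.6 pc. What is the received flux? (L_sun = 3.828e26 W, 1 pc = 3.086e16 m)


F = L / (4*pi*d^2) = 1.420e+29 / (4*pi*(2.395e+18)^2) = 1.970e-09

1.970e-09 W/m^2


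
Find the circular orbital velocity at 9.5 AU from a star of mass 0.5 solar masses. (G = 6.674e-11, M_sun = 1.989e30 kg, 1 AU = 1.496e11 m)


v = sqrt(GM/r) = sqrt(6.674e-11 * 9.945e+29 / 1.421e+12) = 6833.8886

6833.8886 m/s


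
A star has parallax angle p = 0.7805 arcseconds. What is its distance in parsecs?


d = 1/p = 1/0.7805 = 1.2812

1.2812 pc


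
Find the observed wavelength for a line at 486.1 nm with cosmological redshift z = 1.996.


lam_obs = lam_emit * (1 + z) = 486.1 * (1 + 1.996) = 1456.3556

1456.3556 nm


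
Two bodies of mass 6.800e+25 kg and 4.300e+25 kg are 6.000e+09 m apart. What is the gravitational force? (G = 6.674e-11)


F = G*m1*m2/r^2 = 6.674e-11 * 6.800e+25 * 4.300e+25 / (6.000e+09)^2 = 6.674e-11 * 2.924e+51 / 3.600e+19 = 5.421e+21

5.421e+21 N


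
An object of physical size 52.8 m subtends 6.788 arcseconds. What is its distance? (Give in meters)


D = size / theta_rad, theta_rad = 6.788 * pi/(180*3600) = 3.291e-05, D = 1.604e+06

1.604e+06 m


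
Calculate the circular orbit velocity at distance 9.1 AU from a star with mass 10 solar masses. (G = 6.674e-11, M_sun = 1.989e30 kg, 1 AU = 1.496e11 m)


v = sqrt(GM/r) = sqrt(6.674e-11 * 1.989e+31 / 1.361e+12) = 31226.5496

31226.5496 m/s


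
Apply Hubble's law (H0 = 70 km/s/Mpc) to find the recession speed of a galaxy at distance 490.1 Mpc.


v = H0 * d = 70 * 490.1 = 34307.0

34307.0 km/s


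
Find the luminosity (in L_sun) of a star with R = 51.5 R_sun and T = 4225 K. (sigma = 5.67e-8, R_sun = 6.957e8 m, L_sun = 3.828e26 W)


R = 51.5 * 6.957e8 m = 3.582855e+10 m. L = 4*pi*R^2*sigma*T^4 = 4*pi*(3.582855e+10)^2 * 5.67e-8 * 4225^4 = 2.914460951e+29 W. L/L_sun = 2.914460951e+29 / 3.828e26 = 761.3534

761.3534 L_sun


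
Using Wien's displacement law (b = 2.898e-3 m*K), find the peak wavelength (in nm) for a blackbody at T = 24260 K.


lam_max = b / T = 2.898e-3 / 24260 = 1.195e-07 m = 119.4559 nm

119.4559 nm


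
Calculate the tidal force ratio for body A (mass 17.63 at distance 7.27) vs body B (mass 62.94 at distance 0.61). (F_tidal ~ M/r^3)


Ratio = (M1/r1^3) / (M2/r2^3) = (17.63/7.27^3) / (62.94/0.61^3) = 1.655e-04

1.655e-04


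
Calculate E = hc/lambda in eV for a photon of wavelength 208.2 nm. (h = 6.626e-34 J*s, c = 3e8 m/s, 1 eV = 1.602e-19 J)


E = hc/lambda = 6.626e-34 * 3e8 / 2.082e-07 = 9.548e-19 J = 5.9598 eV

5.9598 eV


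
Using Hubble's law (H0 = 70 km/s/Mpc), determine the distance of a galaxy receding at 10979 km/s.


d = v / H0 = 10979 / 70 = 156.8429

156.8429 Mpc


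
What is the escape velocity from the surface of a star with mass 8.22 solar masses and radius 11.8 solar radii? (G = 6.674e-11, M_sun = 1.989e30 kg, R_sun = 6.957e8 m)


M = 8.22 * 1.989e30 kg = 1.634958e+31 kg; R = 11.8 * 6.957e8 m = 8.20926e+09 m. v_esc = sqrt(2GM/R) = sqrt(2 * 6.674e-11 * 1.634958e+31 / 8.20926e+09) = 515595.8273

515595.8273 m/s


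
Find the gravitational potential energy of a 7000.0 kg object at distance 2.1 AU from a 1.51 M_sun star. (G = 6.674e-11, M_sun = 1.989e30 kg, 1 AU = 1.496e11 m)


M = 1.51 * 1.989e30 kg = 3.00339e+30 kg; r = 2.1 AU * 1.496e11 m/AU = 3.1416e+11 m. U = -GM*m/r = -(6.674e-11 * 3.00339e+30 * 7000.0) / 3.1416e+11 = -4.466e+12

-4.466e+12 J


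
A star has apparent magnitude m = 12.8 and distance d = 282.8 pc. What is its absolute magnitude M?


M = m - 5*log10(d) + 5 = 12.8 - 5*log10(282.8) + 5 = 5.5426

5.5426


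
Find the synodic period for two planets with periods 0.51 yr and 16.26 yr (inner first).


1/P_syn = |1/P1 - 1/P2| = |1/0.51 - 1/16.26| => P_syn = 0.5265

0.5265 years


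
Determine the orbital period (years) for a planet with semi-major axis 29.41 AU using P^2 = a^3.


P = a^(3/2) = 29.41^1.5 = 159.4933

159.4933 years


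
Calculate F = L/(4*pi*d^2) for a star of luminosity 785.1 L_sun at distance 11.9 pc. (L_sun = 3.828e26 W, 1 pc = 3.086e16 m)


F = L / (4*pi*d^2) = 3.005e+29 / (4*pi*(3.672e+17)^2) = 1.773e-07

1.773e-07 W/m^2


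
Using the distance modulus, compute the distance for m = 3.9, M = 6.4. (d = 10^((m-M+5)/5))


d = 10^((m - M + 5)/5) = 10^((3.9 - 6.4 + 5)/5) = 3.1623

3.1623 pc


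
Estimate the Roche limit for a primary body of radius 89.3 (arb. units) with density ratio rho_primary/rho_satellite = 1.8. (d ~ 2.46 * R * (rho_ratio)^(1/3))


d_Roche = 2.46 * 89.3 * 1.8^(1/3) = 267.2252

267.2252


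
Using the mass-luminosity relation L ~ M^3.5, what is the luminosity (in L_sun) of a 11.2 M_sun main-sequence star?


L/L_sun = (M/M_sun)^3.5 = 11.2^3.5 = 4701.7884

4701.7884 L_sun


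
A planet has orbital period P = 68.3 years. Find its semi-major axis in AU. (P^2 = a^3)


a = P^(2/3) = 68.3^(2/3) = 16.7089

16.7089 AU


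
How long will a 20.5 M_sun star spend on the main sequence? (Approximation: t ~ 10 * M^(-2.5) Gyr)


t = 10 * M^(-2.5) = 10 * 20.5^(-2.5) = 0.0053

0.0053 Gyr


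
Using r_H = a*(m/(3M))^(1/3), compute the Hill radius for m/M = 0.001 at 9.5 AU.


r_H = a * (m/3M)^(1/3) = 9.5 * (0.001/3)^(1/3) = 0.6587

0.6587 AU


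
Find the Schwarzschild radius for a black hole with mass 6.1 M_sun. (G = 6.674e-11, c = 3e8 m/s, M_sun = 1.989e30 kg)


M = 6.1 * 1.989e30 kg = 1.21329e+31 kg. rs = 2GM/c^2 = 2 * 6.674e-11 * 1.21329e+31 / (3e8)^2 = 17994.4388

17994.4388 m


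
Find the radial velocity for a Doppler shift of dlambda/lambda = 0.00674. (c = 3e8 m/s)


v = (dlambda/lambda) * c = 0.00674 * 3e8 = 2.022e+06

2.022e+06 m/s


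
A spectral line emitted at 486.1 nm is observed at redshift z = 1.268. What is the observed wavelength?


lam_obs = lam_emit * (1 + z) = 486.1 * (1 + 1.268) = 1102.4748

1102.4748 nm


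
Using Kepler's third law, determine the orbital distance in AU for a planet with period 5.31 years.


a = P^(2/3) = 5.31^(2/3) = 3.0437

3.0437 AU


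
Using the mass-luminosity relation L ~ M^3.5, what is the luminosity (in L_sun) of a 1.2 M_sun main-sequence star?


L/L_sun = (M/M_sun)^3.5 = 1.2^3.5 = 1.8929

1.8929 L_sun


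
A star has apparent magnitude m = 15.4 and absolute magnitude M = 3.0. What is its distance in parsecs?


d = 10^((m - M + 5)/5) = 10^((15.4 - 3.0 + 5)/5) = 3019.9517

3019.9517 pc


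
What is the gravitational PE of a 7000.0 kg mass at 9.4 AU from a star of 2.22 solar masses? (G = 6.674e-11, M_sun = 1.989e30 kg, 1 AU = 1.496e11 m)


M = 2.22 * 1.989e30 kg = 4.41558e+30 kg; r = 9.4 AU * 1.496e11 m/AU = 1.40624e+12 m. U = -GM*m/r = -(6.674e-11 * 4.41558e+30 * 7000.0) / 1.40624e+12 = -1.467e+12

-1.467e+12 J


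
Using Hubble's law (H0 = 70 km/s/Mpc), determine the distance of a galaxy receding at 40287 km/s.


d = v / H0 = 40287 / 70 = 575.5286

575.5286 Mpc


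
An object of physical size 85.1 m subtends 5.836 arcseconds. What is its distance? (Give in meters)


D = size / theta_rad, theta_rad = 5.836 * pi/(180*3600) = 2.829e-05, D = 3.008e+06

3.008e+06 m


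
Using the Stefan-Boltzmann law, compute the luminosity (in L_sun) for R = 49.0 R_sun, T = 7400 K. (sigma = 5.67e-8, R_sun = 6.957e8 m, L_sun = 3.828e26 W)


R = 49.0 * 6.957e8 m = 3.40893e+10 m. L = 4*pi*R^2*sigma*T^4 = 4*pi*(3.40893e+10)^2 * 5.67e-8 * 7400^4 = 2.482881363e+30 W. L/L_sun = 2.482881363e+30 / 3.828e26 = 6486.106

6486.106 L_sun


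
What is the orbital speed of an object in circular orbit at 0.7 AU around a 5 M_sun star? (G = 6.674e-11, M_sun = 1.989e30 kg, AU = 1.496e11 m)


v = sqrt(GM/r) = sqrt(6.674e-11 * 9.945e+30 / 1.047e+11) = 79612.393

79612.393 m/s


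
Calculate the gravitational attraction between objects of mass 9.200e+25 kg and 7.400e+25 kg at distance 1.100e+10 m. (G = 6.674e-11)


F = G*m1*m2/r^2 = 6.674e-11 * 9.200e+25 * 7.400e+25 / (1.100e+10)^2 = 6.674e-11 * 6.808e+51 / 1.210e+20 = 3.755e+21

3.755e+21 N


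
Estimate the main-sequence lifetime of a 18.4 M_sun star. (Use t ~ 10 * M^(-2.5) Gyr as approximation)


t = 10 * M^(-2.5) = 10 * 18.4^(-2.5) = 0.0069

0.0069 Gyr


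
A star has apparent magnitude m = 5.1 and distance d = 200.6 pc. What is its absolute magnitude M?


M = m - 5*log10(d) + 5 = 5.1 - 5*log10(200.6) + 5 = -1.4117

-1.4117


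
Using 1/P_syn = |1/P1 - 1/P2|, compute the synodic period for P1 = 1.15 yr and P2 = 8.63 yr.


1/P_syn = |1/P1 - 1/P2| = |1/1.15 - 1/8.63| => P_syn = 1.3268

1.3268 years


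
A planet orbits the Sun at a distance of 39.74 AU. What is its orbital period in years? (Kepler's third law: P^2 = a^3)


P = a^(3/2) = 39.74^1.5 = 250.5196

250.5196 years


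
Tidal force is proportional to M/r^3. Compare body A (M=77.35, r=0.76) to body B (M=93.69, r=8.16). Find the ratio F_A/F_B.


Ratio = (M1/r1^3) / (M2/r2^3) = (77.35/0.76^3) / (93.69/8.16^3) = 1021.8727

1021.8727


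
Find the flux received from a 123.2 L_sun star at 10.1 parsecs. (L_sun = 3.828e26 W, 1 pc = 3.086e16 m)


F = L / (4*pi*d^2) = 4.716e+28 / (4*pi*(3.117e+17)^2) = 3.863e-08

3.863e-08 W/m^2


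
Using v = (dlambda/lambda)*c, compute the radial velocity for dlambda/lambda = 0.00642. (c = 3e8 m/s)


v = (dlambda/lambda) * c = 0.00642 * 3e8 = 1.926e+06

1.926e+06 m/s


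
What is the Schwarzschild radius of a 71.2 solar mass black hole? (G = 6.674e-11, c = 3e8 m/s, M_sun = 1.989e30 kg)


M = 71.2 * 1.989e30 kg = 1.416168e+32 kg. rs = 2GM/c^2 = 2 * 6.674e-11 * 1.416168e+32 / (3e8)^2 = 210033.4496

210033.4496 m


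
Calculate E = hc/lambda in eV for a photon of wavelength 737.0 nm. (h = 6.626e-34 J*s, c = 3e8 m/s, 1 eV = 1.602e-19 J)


E = hc/lambda = 6.626e-34 * 3e8 / 7.370e-07 = 2.697e-19 J = 1.6836 eV

1.6836 eV


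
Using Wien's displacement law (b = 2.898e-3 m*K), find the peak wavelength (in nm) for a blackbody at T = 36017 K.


lam_max = b / T = 2.898e-3 / 36017 = 8.046e-08 m = 80.462 nm

80.462 nm


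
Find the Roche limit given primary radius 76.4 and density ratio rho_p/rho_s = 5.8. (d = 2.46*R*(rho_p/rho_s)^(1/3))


d_Roche = 2.46 * 76.4 * 5.8^(1/3) = 337.6793

337.6793


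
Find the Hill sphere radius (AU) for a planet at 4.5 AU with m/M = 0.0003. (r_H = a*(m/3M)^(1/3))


r_H = a * (m/3M)^(1/3) = 4.5 * (0.0003/3)^(1/3) = 0.2089

0.2089 AU


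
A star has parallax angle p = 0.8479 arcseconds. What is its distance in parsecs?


d = 1/p = 1/0.8479 = 1.1794

1.1794 pc


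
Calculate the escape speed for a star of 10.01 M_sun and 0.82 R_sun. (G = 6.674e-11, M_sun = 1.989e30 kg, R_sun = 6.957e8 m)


M = 10.01 * 1.989e30 kg = 1.990989e+31 kg; R = 0.82 * 6.957e8 m = 5.70474e+08 m. v_esc = sqrt(2GM/R) = sqrt(2 * 6.674e-11 * 1.990989e+31 / 5.70474e+08) = 2.158e+06

2.158e+06 m/s


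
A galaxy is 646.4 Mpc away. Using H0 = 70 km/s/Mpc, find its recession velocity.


v = H0 * d = 70 * 646.4 = 45248.0

45248.0 km/s


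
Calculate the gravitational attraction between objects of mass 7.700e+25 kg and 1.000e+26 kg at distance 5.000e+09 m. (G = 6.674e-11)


F = G*m1*m2/r^2 = 6.674e-11 * 7.700e+25 * 1.000e+26 / (5.000e+09)^2 = 6.674e-11 * 7.700e+51 / 2.500e+19 = 2.056e+22

2.056e+22 N


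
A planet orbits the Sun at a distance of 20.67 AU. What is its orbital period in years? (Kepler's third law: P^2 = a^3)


P = a^(3/2) = 20.67^1.5 = 93.9746

93.9746 years


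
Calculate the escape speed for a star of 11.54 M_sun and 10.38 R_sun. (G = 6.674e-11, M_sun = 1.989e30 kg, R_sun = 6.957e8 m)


M = 11.54 * 1.989e30 kg = 2.295306e+31 kg; R = 10.38 * 6.957e8 m = 7.221366e+09 m. v_esc = sqrt(2GM/R) = sqrt(2 * 6.674e-11 * 2.295306e+31 / 7.221366e+09) = 651356.4477

651356.4477 m/s


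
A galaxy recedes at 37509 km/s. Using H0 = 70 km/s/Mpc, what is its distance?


d = v / H0 = 37509 / 70 = 535.8429

535.8429 Mpc


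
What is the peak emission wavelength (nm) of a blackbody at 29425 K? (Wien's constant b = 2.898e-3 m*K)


lam_max = b / T = 2.898e-3 / 29425 = 9.849e-08 m = 98.4877 nm

98.4877 nm


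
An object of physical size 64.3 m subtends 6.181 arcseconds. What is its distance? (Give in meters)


D = size / theta_rad, theta_rad = 6.181 * pi/(180*3600) = 2.997e-05, D = 2.146e+06

2.146e+06 m


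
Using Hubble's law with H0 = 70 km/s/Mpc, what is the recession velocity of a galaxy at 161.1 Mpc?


v = H0 * d = 70 * 161.1 = 11277.0

11277.0 km/s


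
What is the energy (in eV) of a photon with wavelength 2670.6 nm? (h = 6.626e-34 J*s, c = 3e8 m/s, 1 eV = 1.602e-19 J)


E = hc/lambda = 6.626e-34 * 3e8 / 2.671e-06 = 7.443e-20 J = 0.4646 eV

0.4646 eV


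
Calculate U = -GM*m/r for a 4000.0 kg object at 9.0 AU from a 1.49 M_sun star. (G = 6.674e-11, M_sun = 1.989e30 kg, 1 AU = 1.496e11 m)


M = 1.49 * 1.989e30 kg = 2.96361e+30 kg; r = 9.0 AU * 1.496e11 m/AU = 1.3464e+12 m. U = -GM*m/r = -(6.674e-11 * 2.96361e+30 * 4000.0) / 1.3464e+12 = -5.876e+11

-5.876e+11 J


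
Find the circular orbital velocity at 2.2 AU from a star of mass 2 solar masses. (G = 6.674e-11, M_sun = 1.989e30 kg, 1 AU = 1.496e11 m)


v = sqrt(GM/r) = sqrt(6.674e-11 * 3.978e+30 / 3.291e+11) = 28401.9627

28401.9627 m/s


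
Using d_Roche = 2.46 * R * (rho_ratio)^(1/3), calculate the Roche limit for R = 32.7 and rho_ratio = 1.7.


d_Roche = 2.46 * 32.7 * 1.7^(1/3) = 96.0062

96.0062
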